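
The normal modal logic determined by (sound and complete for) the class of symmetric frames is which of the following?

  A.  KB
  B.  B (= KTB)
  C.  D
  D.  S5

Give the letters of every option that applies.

(A) KB is determined by exactly this class.
(B) B (= KTB) is determined by the class of reflexive and symmetric frames.
(C) D is determined by the class of serial frames.
(D) S5 is determined by the class of reflexive, symmetric, and transitive frames.

A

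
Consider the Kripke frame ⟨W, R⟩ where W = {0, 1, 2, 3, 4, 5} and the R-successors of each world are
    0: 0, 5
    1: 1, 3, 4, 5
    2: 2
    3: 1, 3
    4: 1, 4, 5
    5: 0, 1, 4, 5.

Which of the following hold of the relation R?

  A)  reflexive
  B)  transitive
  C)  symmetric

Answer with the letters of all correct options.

A, C

(A) reflexive: each world relates to itself.
(B) not transitive: 0 R 5 and 5 R 1 but not 0 R 1.
(C) symmetric: every R-edge is matched by its reverse.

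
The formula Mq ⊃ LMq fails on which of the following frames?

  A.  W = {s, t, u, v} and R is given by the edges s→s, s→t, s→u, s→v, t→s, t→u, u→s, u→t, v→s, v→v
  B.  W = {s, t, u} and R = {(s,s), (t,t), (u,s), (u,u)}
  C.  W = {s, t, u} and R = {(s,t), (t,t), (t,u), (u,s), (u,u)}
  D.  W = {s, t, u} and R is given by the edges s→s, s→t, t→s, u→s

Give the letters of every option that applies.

The schema Mq ⊃ LMq is axiom 5; it is valid on a frame iff R is euclidean.
(A) R is not euclidean (s R t and s R v but not t R v), so the schema fails here.
(B) R is not euclidean (u R s and u R u but not s R u), so the schema fails here.
(C) R is not euclidean (t R u and t R t but not u R t), so the schema fails here.
(D) R is not euclidean (s R t and s R t but not t R t), so the schema fails here.

A, B, C, D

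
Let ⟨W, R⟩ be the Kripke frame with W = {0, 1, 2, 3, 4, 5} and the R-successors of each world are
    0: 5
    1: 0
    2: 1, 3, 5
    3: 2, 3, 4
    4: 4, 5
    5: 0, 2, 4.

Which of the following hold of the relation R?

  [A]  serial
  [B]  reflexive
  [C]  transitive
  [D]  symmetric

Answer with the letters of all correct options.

A

(A) serial: every world has an R-successor.
(B) not reflexive: not 0 R 0.
(C) not transitive: 0 R 5 and 5 R 0 but not 0 R 0.
(D) not symmetric: 1 R 0 but not 0 R 1.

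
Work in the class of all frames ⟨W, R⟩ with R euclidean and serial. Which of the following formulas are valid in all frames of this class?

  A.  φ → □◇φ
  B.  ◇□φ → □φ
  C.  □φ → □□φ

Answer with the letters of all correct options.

B

(A) axiom B: valid iff R is symmetric. Such an R need not be symmetric — not valid.
(B) ◇□φ → □φ is the dual of axiom 5, which corresponds to the euclidean property. Every such R is euclidean — valid.
(C) axiom 4: valid iff R is transitive. Such an R need not be transitive — not valid.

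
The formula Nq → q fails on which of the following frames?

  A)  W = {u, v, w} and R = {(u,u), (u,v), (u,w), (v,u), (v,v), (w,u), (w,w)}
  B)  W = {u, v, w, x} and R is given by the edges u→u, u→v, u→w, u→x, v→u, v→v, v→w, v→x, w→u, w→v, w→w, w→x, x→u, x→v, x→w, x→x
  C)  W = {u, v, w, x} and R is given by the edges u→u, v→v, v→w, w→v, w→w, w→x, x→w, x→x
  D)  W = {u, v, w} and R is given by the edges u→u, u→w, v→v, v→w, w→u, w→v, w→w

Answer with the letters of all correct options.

none

The schema Nq → q is axiom T; it is valid on a frame iff R is reflexive.
(A) R is reflexive (each world relates to itself), so the schema is valid here.
(B) R is reflexive (each world relates to itself), so the schema is valid here.
(C) R is reflexive (each world relates to itself), so the schema is valid here.
(D) R is reflexive (each world relates to itself), so the schema is valid here.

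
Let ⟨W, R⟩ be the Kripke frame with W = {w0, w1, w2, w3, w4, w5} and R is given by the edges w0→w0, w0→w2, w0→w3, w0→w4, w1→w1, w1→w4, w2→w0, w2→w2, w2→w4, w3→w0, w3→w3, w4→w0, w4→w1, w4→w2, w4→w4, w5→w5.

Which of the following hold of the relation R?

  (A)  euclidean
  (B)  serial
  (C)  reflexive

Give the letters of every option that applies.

B, C

(A) not euclidean: w0 R w2 and w0 R w3 but not w2 R w3.
(B) serial: every world has an R-successor.
(C) reflexive: each world relates to itself.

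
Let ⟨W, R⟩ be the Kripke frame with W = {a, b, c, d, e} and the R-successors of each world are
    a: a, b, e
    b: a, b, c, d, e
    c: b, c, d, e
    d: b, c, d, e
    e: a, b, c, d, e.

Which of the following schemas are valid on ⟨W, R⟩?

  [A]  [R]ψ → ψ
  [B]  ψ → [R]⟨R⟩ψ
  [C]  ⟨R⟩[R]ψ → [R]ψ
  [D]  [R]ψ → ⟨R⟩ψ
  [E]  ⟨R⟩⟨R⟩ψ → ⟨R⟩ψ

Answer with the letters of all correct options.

R is reflexive: each world relates to itself.
R is symmetric: every R-edge is matched by its reverse.
R is not transitive: a R b and b R c but not a R c.
R is not euclidean: b R a and b R c but not a R c.
R is serial: every world has an R-successor.
(A) [R]ψ → ψ (axiom T) characterises the reflexive frames. R is reflexive — valid.
(B) ψ → [R]⟨R⟩ψ is axiom B, which corresponds to symmetry. R is symmetric — valid.
(C) ⟨R⟩[R]ψ → [R]ψ is the dual of axiom 5; it is valid on a frame exactly when R is euclidean. R is not euclidean, so not valid.
(D) [R]ψ → ⟨R⟩ψ is axiom D, which corresponds to seriality. R is serial — valid.
(E) ⟨R⟩⟨R⟩ψ → ⟨R⟩ψ is the dual of axiom 4, which corresponds to transitivity. R is not transitive — not valid.

A, B, D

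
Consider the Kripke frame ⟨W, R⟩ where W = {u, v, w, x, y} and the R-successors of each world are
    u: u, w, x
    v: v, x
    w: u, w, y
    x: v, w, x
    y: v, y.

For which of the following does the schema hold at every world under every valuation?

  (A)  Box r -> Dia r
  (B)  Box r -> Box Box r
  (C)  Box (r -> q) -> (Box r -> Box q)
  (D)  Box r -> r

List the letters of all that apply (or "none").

R is reflexive: each world relates to itself.
R is not transitive: u R w and w R y but not u R y.
R is serial: every world has an R-successor.
(A) Box r -> Dia r is axiom D; it is valid on a frame exactly when R is serial. R is serial, so valid.
(B) axiom 4: valid iff R is transitive. R is not transitive — not valid.
(C) Box (r -> q) -> (Box r -> Box q) is axiom K, valid on every Kripke frame — valid.
(D) Box r -> r (axiom T) characterises the reflexive frames. R is reflexive — valid.

A, C, D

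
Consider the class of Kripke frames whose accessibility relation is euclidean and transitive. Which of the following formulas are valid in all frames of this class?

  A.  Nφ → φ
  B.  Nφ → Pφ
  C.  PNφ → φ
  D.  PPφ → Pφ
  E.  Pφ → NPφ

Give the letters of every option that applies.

D, E

(A) Nφ → φ (axiom T) characterises the reflexive frames. Such an R need not be reflexive — not valid.
(B) axiom D: valid iff R is serial. Such an R need not be serial — not valid.
(C) PNφ → φ (the dual of axiom B) characterises the symmetric frames. Such an R need not be symmetric — not valid.
(D) PPφ → Pφ is the dual of axiom 4, which corresponds to transitivity. Every such R is transitive — valid.
(E) Pφ → NPφ is axiom 5; it is valid on a frame exactly when R is euclidean. Every such R is euclidean, so valid.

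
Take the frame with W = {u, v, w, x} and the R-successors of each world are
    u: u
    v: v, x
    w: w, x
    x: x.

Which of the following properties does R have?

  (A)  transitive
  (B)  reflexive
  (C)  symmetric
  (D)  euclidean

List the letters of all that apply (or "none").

(A) transitive: R is closed under composition.
(B) reflexive: each world relates to itself.
(C) not symmetric: v R x but not x R v.
(D) not euclidean: v R x and v R v but not x R v.

A, B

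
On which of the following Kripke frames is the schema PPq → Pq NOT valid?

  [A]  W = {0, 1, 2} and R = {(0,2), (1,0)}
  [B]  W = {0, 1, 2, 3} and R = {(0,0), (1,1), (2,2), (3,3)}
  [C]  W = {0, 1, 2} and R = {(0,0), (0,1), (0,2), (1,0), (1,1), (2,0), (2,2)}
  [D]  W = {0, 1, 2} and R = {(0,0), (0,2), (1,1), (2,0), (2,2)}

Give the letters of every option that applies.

The schema PPq → Pq is the dual of axiom 4; it is valid on a frame iff R is transitive.
(A) R is not transitive (1 R 0 and 0 R 2 but not 1 R 2), so the schema fails here.
(B) R is transitive (R is closed under composition), so the schema is valid here.
(C) R is not transitive (1 R 0 and 0 R 2 but not 1 R 2), so the schema fails here.
(D) R is transitive (R is closed under composition), so the schema is valid here.

A, C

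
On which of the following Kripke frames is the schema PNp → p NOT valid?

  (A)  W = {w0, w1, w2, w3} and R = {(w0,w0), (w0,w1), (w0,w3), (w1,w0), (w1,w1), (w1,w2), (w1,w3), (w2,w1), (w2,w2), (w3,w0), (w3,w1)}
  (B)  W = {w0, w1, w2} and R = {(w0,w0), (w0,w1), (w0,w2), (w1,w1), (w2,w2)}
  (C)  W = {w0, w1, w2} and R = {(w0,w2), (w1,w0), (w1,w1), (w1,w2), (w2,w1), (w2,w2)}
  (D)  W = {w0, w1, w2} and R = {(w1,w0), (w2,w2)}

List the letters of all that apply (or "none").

B, C, D

The schema PNp → p is the dual of axiom B; it is valid on a frame iff R is symmetric.
(A) R is symmetric (every R-edge is matched by its reverse), so the schema is valid here.
(B) R is not symmetric (w0 R w1 but not w1 R w0), so the schema fails here.
(C) R is not symmetric (w0 R w2 but not w2 R w0), so the schema fails here.
(D) R is not symmetric (w1 R w0 but not w0 R w1), so the schema fails here.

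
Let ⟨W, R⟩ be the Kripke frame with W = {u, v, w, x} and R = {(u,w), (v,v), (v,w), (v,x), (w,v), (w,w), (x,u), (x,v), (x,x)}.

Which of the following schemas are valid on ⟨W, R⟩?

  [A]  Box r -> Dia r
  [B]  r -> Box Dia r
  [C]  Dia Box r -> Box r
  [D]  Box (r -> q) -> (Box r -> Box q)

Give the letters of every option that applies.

R is not symmetric: u R w but not w R u.
R is not euclidean: v R w and v R x but not w R x.
R is serial: every world has an R-successor.
(A) Box r -> Dia r (axiom D) characterises the serial frames. R is serial — valid.
(B) r -> Box Dia r (axiom B) characterises the symmetric frames. R is not symmetric — not valid.
(C) Dia Box r -> Box r is the dual of axiom 5, which corresponds to the euclidean property. R is not euclidean — not valid.
(D) Box (r -> q) -> (Box r -> Box q) is axiom K, valid on every Kripke frame — valid.

A, D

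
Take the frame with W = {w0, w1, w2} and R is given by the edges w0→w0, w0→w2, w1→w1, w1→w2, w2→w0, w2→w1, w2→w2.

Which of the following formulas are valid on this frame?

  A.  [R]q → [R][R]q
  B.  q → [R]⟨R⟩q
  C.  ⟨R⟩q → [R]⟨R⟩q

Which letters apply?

B

R is symmetric: every R-edge is matched by its reverse.
R is not transitive: w0 R w2 and w2 R w1 but not w0 R w1.
R is not euclidean: w2 R w0 and w2 R w1 but not w0 R w1.
(A) [R]q → [R][R]q (axiom 4) characterises the transitive frames. R is not transitive — not valid.
(B) axiom B: valid iff R is symmetric. R is symmetric — valid.
(C) ⟨R⟩q → [R]⟨R⟩q (axiom 5) characterises the euclidean frames. R is not euclidean — not valid.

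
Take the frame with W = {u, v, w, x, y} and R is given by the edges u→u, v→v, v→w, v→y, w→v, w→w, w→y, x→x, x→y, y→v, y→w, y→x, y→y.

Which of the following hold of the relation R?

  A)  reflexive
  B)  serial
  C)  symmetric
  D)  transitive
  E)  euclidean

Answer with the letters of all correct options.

(A) reflexive: each world relates to itself.
(B) serial: every world has an R-successor.
(C) symmetric: every R-edge is matched by its reverse.
(D) not transitive: v R y and y R x but not v R x.
(E) not euclidean: y R v and y R x but not v R x.

A, B, C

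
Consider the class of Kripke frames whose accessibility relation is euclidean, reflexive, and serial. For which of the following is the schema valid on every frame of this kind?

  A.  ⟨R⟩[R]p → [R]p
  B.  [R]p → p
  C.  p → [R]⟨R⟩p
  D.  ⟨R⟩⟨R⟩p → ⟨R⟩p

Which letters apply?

A relation that is euclidean, reflexive, and serial is also symmetric and transitive.
(A) the dual of axiom 5: valid iff R is euclidean. Every such R is euclidean — valid.
(B) [R]p → p is axiom T; it is valid on a frame exactly when R is reflexive. Every such R is reflexive, so valid.
(C) axiom B: valid iff R is symmetric. Every such R is symmetric — valid.
(D) ⟨R⟩⟨R⟩p → ⟨R⟩p (the dual of axiom 4) characterises the transitive frames. Every such R is transitive — valid.

A, B, C, D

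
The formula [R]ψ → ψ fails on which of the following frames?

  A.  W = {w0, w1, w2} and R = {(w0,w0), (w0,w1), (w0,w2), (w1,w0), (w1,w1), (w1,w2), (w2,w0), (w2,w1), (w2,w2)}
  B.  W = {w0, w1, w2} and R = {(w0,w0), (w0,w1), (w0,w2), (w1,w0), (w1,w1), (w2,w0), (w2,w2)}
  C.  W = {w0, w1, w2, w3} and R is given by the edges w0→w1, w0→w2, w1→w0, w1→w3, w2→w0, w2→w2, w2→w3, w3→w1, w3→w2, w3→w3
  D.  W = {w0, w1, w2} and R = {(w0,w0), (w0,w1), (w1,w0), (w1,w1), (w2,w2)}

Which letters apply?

The schema [R]ψ → ψ is axiom T; it is valid on a frame iff R is reflexive.
(A) R is reflexive (each world relates to itself), so the schema is valid here.
(B) R is reflexive (each world relates to itself), so the schema is valid here.
(C) R is not reflexive (not w0 R w0), so the schema fails here.
(D) R is reflexive (each world relates to itself), so the schema is valid here.

C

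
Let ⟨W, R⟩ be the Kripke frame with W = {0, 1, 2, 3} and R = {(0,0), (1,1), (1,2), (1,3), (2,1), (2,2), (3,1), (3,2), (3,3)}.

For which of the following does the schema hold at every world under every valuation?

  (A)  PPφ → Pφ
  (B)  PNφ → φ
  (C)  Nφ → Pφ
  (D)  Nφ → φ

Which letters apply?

C, D

R is reflexive: each world relates to itself.
R is not symmetric: 3 R 2 but not 2 R 3.
R is not transitive: 2 R 1 and 1 R 3 but not 2 R 3.
R is serial: every world has an R-successor.
(A) PPφ → Pφ (the dual of axiom 4) characterises the transitive frames. R is not transitive — not valid.
(B) PNφ → φ (the dual of axiom B) characterises the symmetric frames. R is not symmetric — not valid.
(C) axiom D: valid iff R is serial. R is serial — valid.
(D) Nφ → φ is axiom T; it is valid on a frame exactly when R is reflexive. R is reflexive, so valid.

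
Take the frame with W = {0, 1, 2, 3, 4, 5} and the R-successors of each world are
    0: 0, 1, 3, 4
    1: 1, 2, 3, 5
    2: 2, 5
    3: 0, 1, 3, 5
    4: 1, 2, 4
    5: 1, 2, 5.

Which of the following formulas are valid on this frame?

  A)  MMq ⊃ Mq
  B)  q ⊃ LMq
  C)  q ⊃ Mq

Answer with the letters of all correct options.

C

R is reflexive: each world relates to itself.
R is not symmetric: 0 R 1 but not 1 R 0.
R is not transitive: 0 R 1 and 1 R 2 but not 0 R 2.
(A) MMq ⊃ Mq is the dual of axiom 4; it is valid on a frame exactly when R is transitive. R is not transitive, so not valid.
(B) q ⊃ LMq is axiom B; it is valid on a frame exactly when R is symmetric. R is not symmetric, so not valid.
(C) q ⊃ Mq (the dual of axiom T) characterises the reflexive frames. R is reflexive — valid.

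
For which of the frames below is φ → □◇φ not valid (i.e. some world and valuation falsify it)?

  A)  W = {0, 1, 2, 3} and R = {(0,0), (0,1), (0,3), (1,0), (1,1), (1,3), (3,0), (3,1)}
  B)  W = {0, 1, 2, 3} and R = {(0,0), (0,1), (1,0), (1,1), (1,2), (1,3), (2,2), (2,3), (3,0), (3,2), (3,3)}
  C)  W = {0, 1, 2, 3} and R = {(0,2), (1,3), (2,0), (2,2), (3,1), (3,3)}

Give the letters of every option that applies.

The schema φ → □◇φ is axiom B; it is valid on a frame iff R is symmetric.
(A) R is symmetric (every R-edge is matched by its reverse), so the schema is valid here.
(B) R is not symmetric (1 R 2 but not 2 R 1), so the schema fails here.
(C) R is symmetric (every R-edge is matched by its reverse), so the schema is valid here.

B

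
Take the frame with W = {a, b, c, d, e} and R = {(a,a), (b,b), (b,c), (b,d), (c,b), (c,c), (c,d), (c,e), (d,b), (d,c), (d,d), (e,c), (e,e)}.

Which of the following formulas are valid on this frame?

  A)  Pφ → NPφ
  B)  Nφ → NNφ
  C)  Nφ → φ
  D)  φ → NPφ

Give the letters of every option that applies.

R is reflexive: each world relates to itself.
R is symmetric: every R-edge is matched by its reverse.
R is not transitive: b R c and c R e but not b R e.
R is not euclidean: c R b and c R e but not b R e.
(A) Pφ → NPφ is axiom 5; it is valid on a frame exactly when R is euclidean. R is not euclidean, so not valid.
(B) axiom 4: valid iff R is transitive. R is not transitive — not valid.
(C) Nφ → φ (axiom T) characterises the reflexive frames. R is reflexive — valid.
(D) φ → NPφ is axiom B, which corresponds to symmetry. R is symmetric — valid.

C, D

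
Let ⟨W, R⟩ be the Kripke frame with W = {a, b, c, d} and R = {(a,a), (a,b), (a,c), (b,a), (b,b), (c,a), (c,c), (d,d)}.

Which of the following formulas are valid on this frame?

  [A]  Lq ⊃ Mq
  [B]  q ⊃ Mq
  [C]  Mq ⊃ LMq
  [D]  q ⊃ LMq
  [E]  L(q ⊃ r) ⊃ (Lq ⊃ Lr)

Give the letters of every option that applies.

R is reflexive: each world relates to itself.
R is symmetric: every R-edge is matched by its reverse.
R is not euclidean: a R b and a R c but not b R c.
R is serial: every world has an R-successor.
(A) Lq ⊃ Mq is axiom D, which corresponds to seriality. R is serial — valid.
(B) q ⊃ Mq is the dual of axiom T; it is valid on a frame exactly when R is reflexive. R is reflexive, so valid.
(C) axiom 5: valid iff R is euclidean. R is not euclidean — not valid.
(D) q ⊃ LMq is axiom B, which corresponds to symmetry. R is symmetric — valid.
(E) L(q ⊃ r) ⊃ (Lq ⊃ Lr) is the K axiom; it holds on all frames — valid.

A, B, D, E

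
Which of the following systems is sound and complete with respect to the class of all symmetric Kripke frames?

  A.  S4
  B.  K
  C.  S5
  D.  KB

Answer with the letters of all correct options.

D

(A) S4 is determined by the class of reflexive and transitive frames.
(B) K is determined by the class of arbitrary frames.
(C) S5 is determined by the class of reflexive, symmetric, and transitive frames.
(D) KB is determined by exactly this class.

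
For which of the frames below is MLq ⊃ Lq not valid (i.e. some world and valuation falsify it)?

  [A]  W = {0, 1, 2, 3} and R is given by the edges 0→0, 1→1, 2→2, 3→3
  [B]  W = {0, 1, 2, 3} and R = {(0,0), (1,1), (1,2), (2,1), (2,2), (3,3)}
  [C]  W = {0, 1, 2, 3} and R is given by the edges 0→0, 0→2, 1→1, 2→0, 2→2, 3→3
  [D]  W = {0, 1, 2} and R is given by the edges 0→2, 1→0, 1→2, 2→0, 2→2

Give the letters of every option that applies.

D

The schema MLq ⊃ Lq is the dual of axiom 5; it is valid on a frame iff R is euclidean.
(A) R is euclidean (any two R-successors of the same world are R-related), so the schema is valid here.
(B) R is euclidean (any two R-successors of the same world are R-related), so the schema is valid here.
(C) R is euclidean (any two R-successors of the same world are R-related), so the schema is valid here.
(D) R is not euclidean (1 R 0 and 1 R 0 but not 0 R 0), so the schema fails here.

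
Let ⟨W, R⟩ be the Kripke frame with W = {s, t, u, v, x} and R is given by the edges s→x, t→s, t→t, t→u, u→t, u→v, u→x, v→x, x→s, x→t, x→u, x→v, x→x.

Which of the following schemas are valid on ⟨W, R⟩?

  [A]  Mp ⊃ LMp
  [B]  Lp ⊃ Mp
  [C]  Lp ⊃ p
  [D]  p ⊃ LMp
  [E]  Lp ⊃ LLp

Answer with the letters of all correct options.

R is not reflexive: not s R s.
R is not symmetric: t R s but not s R t.
R is not transitive: s R x and x R s but not s R s.
R is not euclidean: t R s and t R t but not s R t.
R is serial: every world has an R-successor.
(A) Mp ⊃ LMp is axiom 5, which corresponds to the euclidean property. R is not euclidean — not valid.
(B) Lp ⊃ Mp is axiom D, which corresponds to seriality. R is serial — valid.
(C) axiom T: valid iff R is reflexive. R is not reflexive — not valid.
(D) p ⊃ LMp (axiom B) characterises the symmetric frames. R is not symmetric — not valid.
(E) axiom 4: valid iff R is transitive. R is not transitive — not valid.

B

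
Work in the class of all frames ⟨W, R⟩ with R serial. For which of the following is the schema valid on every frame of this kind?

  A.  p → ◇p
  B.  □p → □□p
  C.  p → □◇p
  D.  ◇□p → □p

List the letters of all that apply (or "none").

(A) p → ◇p is the dual of axiom T, which corresponds to reflexivity. Such an R need not be reflexive — not valid.
(B) axiom 4: valid iff R is transitive. Such an R need not be transitive — not valid.
(C) p → □◇p (axiom B) characterises the symmetric frames. Such an R need not be symmetric — not valid.
(D) ◇□p → □p (the dual of axiom 5) characterises the euclidean frames. Such an R need not be euclidean — not valid.

none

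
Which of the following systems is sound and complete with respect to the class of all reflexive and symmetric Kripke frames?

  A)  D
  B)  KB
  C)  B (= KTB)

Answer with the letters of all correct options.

C

(A) D is determined by the class of serial frames.
(B) KB is determined by the class of symmetric frames.
(C) B (= KTB) is determined by exactly this class.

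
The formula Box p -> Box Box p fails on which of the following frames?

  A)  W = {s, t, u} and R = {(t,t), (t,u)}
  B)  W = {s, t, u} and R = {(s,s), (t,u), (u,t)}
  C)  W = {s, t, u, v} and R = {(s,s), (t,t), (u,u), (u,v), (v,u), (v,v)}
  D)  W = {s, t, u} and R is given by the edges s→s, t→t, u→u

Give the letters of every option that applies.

The schema Box p -> Box Box p is axiom 4; it is valid on a frame iff R is transitive.
(A) R is transitive (R is closed under composition), so the schema is valid here.
(B) R is not transitive (t R u and u R t but not t R t), so the schema fails here.
(C) R is transitive (R is closed under composition), so the schema is valid here.
(D) R is transitive (R is closed under composition), so the schema is valid here.

B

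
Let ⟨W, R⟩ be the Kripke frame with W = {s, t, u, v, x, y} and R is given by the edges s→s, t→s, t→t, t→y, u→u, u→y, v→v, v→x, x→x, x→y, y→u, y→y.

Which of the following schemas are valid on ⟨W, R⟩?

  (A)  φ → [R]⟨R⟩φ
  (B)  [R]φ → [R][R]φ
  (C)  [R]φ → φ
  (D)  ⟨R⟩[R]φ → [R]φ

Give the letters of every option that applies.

C

R is reflexive: each world relates to itself.
R is not symmetric: t R s but not s R t.
R is not transitive: t R y and y R u but not t R u.
R is not euclidean: t R s and t R t but not s R t.
(A) axiom B: valid iff R is symmetric. R is not symmetric — not valid.
(B) axiom 4: valid iff R is transitive. R is not transitive — not valid.
(C) [R]φ → φ (axiom T) characterises the reflexive frames. R is reflexive — valid.
(D) the dual of axiom 5: valid iff R is euclidean. R is not euclidean — not valid.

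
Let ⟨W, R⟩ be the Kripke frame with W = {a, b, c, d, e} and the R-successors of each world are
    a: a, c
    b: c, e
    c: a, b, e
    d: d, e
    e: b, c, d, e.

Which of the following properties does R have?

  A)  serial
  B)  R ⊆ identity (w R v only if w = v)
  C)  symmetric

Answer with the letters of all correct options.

A, C

(A) serial: every world has an R-successor.
(B) not ⊆ identity: a R c with a ≠ c.
(C) symmetric: every R-edge is matched by its reverse.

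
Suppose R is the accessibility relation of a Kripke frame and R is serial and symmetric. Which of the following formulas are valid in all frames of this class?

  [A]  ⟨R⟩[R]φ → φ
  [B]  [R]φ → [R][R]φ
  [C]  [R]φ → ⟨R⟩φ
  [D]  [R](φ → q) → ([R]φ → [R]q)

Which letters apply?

A, C, D

(A) ⟨R⟩[R]φ → φ is the dual of axiom B; it is valid on a frame exactly when R is symmetric. Every such R is symmetric, so valid.
(B) [R]φ → [R][R]φ is axiom 4; it is valid on a frame exactly when R is transitive. Such an R need not be transitive, so not valid.
(C) axiom D: valid iff R is serial. Every such R is serial — valid.
(D) [R](φ → q) → ([R]φ → [R]q) is the K axiom; it holds on all frames — valid.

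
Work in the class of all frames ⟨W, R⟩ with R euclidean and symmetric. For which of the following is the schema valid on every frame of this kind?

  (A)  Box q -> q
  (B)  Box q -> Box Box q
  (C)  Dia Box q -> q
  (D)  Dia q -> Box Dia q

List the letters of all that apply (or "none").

B, C, D

A symmetric euclidean relation is transitive (uRv and vRw give vRu by symmetry, then uRw by the euclidean condition, applied at v).
(A) Box q -> q (axiom T) characterises the reflexive frames. Such an R need not be reflexive — not valid.
(B) axiom 4: valid iff R is transitive. Every such R is transitive — valid.
(C) Dia Box q -> q is the dual of axiom B, which corresponds to symmetry. Every such R is symmetric — valid.
(D) Dia q -> Box Dia q (axiom 5) characterises the euclidean frames. Every such R is euclidean — valid.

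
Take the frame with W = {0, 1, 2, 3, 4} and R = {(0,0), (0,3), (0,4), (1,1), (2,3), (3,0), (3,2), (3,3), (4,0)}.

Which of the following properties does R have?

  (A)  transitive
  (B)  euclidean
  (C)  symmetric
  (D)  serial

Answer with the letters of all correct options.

(A) not transitive: 0 R 3 and 3 R 2 but not 0 R 2.
(B) not euclidean: 0 R 3 and 0 R 4 but not 3 R 4.
(C) symmetric: every R-edge is matched by its reverse.
(D) serial: every world has an R-successor.

C, D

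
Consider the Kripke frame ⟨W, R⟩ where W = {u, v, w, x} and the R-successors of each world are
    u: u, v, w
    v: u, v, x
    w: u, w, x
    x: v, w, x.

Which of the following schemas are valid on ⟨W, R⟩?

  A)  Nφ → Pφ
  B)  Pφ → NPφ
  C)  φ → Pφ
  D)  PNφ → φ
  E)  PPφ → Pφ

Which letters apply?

R is reflexive: each world relates to itself.
R is symmetric: every R-edge is matched by its reverse.
R is not transitive: u R v and v R x but not u R x.
R is not euclidean: u R v and u R w but not v R w.
R is serial: every world has an R-successor.
(A) Nφ → Pφ (axiom D) characterises the serial frames. R is serial — valid.
(B) axiom 5: valid iff R is euclidean. R is not euclidean — not valid.
(C) the dual of axiom T: valid iff R is reflexive. R is reflexive — valid.
(D) the dual of axiom B: valid iff R is symmetric. R is symmetric — valid.
(E) PPφ → Pφ is the dual of axiom 4, which corresponds to transitivity. R is not transitive — not valid.

A, C, D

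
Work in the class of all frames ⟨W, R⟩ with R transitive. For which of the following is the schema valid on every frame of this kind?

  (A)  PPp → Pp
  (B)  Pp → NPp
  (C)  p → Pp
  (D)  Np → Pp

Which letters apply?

A

(A) PPp → Pp (the dual of axiom 4) characterises the transitive frames. Every such R is transitive — valid.
(B) axiom 5: valid iff R is euclidean. Such an R need not be euclidean — not valid.
(C) p → Pp is the dual of axiom T, which corresponds to reflexivity. Such an R need not be reflexive — not valid.
(D) axiom D: valid iff R is serial. Such an R need not be serial — not valid.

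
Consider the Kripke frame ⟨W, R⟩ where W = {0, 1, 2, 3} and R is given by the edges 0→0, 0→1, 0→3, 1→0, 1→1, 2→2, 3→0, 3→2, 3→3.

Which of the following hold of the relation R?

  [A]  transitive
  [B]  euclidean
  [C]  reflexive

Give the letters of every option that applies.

(A) not transitive: 0 R 3 and 3 R 2 but not 0 R 2.
(B) not euclidean: 0 R 1 and 0 R 3 but not 1 R 3.
(C) reflexive: each world relates to itself.

C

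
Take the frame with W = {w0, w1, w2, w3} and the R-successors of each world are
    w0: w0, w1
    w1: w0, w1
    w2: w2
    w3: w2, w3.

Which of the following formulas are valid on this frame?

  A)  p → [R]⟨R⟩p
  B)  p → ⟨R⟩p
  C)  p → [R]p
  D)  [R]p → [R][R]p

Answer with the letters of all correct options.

B, D

R is reflexive: each world relates to itself.
R is not symmetric: w3 R w2 but not w2 R w3.
R is transitive: R is closed under composition.
R is not a subset of the identity: w0 R w1 with w0 ≠ w1.
(A) p → [R]⟨R⟩p is axiom B, which corresponds to symmetry. R is not symmetric — not valid.
(B) the dual of axiom T: valid iff R is reflexive. R is reflexive — valid.
(C) p → [R]p is valid only on frames where every R-edge is a self-loop. Here R ⊄ identity — not valid.
(D) [R]p → [R][R]p is axiom 4; it is valid on a frame exactly when R is transitive. R is transitive, so valid.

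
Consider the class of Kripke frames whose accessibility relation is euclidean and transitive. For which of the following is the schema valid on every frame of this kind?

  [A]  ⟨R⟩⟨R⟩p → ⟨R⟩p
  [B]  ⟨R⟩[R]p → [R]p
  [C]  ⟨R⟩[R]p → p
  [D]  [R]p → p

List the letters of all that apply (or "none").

A, B

(A) ⟨R⟩⟨R⟩p → ⟨R⟩p (the dual of axiom 4) characterises the transitive frames. Every such R is transitive — valid.
(B) ⟨R⟩[R]p → [R]p (the dual of axiom 5) characterises the euclidean frames. Every such R is euclidean — valid.
(C) the dual of axiom B: valid iff R is symmetric. Such an R need not be symmetric — not valid.
(D) axiom T: valid iff R is reflexive. Such an R need not be reflexive — not valid.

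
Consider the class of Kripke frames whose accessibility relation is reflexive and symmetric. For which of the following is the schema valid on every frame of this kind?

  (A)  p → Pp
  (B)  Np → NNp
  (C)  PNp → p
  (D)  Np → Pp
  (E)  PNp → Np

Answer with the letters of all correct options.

A, C, D

Reflexive relations are serial.
(A) p → Pp is the dual of axiom T; it is valid on a frame exactly when R is reflexive. Every such R is reflexive, so valid.
(B) Np → NNp is axiom 4, which corresponds to transitivity. Such an R need not be transitive — not valid.
(C) PNp → p (the dual of axiom B) characterises the symmetric frames. Every such R is symmetric — valid.
(D) Np → Pp is axiom D; it is valid on a frame exactly when R is serial. Every such R is serial, so valid.
(E) PNp → Np is the dual of axiom 5; it is valid on a frame exactly when R is euclidean. Such an R need not be euclidean, so not valid.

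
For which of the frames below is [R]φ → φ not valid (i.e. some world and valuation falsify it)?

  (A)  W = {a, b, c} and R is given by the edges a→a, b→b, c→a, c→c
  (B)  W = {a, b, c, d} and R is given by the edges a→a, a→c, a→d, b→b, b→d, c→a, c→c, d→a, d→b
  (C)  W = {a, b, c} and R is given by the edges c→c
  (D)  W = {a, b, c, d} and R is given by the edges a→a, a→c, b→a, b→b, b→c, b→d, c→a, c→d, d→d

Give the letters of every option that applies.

B, C, D

The schema [R]φ → φ is axiom T; it is valid on a frame iff R is reflexive.
(A) R is reflexive (each world relates to itself), so the schema is valid here.
(B) R is not reflexive (not d R d), so the schema fails here.
(C) R is not reflexive (not a R a), so the schema fails here.
(D) R is not reflexive (not c R c), so the schema fails here.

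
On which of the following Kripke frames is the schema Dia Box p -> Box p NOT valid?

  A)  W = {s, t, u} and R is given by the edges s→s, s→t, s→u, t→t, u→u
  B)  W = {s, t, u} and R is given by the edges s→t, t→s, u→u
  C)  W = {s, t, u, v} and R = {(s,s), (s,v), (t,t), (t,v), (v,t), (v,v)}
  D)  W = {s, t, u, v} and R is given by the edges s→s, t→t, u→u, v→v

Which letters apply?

A, B, C

The schema Dia Box p -> Box p is the dual of axiom 5; it is valid on a frame iff R is euclidean.
(A) R is not euclidean (s R t and s R s but not t R s), so the schema fails here.
(B) R is not euclidean (s R t and s R t but not t R t), so the schema fails here.
(C) R is not euclidean (s R v and s R s but not v R s), so the schema fails here.
(D) R is euclidean (any two R-successors of the same world are R-related), so the schema is valid here.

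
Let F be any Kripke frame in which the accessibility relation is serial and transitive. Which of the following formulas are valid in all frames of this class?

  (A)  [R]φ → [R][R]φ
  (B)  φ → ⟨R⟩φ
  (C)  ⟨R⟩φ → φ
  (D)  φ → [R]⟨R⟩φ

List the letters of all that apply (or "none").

(A) [R]φ → [R][R]φ is axiom 4, which corresponds to transitivity. Every such R is transitive — valid.
(B) φ → ⟨R⟩φ (the dual of axiom T) characterises the reflexive frames. Such an R need not be reflexive — not valid.
(C) ⟨R⟩φ → φ (the converse of T) corresponds to R being a subset of the identity. Such an R need not be a subset of the identity, so not valid.
(D) axiom B: valid iff R is symmetric. Such an R need not be symmetric — not valid.

A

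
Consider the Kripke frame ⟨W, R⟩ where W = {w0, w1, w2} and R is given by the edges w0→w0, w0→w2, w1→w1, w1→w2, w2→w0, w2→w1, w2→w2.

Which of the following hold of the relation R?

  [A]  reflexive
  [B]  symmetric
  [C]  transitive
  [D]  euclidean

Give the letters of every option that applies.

A, B

(A) reflexive: each world relates to itself.
(B) symmetric: every R-edge is matched by its reverse.
(C) not transitive: w0 R w2 and w2 R w1 but not w0 R w1.
(D) not euclidean: w2 R w0 and w2 R w1 but not w0 R w1.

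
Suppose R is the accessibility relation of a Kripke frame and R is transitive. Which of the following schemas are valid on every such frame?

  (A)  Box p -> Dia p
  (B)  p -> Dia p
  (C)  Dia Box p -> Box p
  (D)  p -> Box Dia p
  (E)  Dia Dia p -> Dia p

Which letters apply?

(A) Box p -> Dia p is axiom D, which corresponds to seriality. Such an R need not be serial — not valid.
(B) p -> Dia p is the dual of axiom T, which corresponds to reflexivity. Such an R need not be reflexive — not valid.
(C) Dia Box p -> Box p (the dual of axiom 5) characterises the euclidean frames. Such an R need not be euclidean — not valid.
(D) p -> Box Dia p is axiom B, which corresponds to symmetry. Such an R need not be symmetric — not valid.
(E) Dia Dia p -> Dia p (the dual of axiom 4) characterises the transitive frames. Every such R is transitive — valid.

E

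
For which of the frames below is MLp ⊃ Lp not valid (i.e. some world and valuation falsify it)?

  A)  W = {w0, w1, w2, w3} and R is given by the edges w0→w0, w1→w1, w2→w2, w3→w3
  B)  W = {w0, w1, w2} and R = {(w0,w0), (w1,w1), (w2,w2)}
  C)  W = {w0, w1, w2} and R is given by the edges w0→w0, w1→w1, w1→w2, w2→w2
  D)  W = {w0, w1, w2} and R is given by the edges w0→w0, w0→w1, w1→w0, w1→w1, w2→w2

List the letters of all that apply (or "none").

The schema MLp ⊃ Lp is the dual of axiom 5; it is valid on a frame iff R is euclidean.
(A) R is euclidean (any two R-successors of the same world are R-related), so the schema is valid here.
(B) R is euclidean (any two R-successors of the same world are R-related), so the schema is valid here.
(C) R is not euclidean (w1 R w2 and w1 R w1 but not w2 R w1), so the schema fails here.
(D) R is euclidean (any two R-successors of the same world are R-related), so the schema is valid here.

C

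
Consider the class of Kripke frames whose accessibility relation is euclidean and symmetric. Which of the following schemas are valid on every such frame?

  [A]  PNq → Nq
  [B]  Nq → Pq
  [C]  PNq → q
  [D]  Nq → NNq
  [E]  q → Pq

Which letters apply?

A symmetric euclidean relation is transitive (uRv and vRw give vRu by symmetry, then uRw by the euclidean condition, applied at v).
(A) the dual of axiom 5: valid iff R is euclidean. Every such R is euclidean — valid.
(B) Nq → Pq is axiom D, which corresponds to seriality. Such an R need not be serial — not valid.
(C) PNq → q is the dual of axiom B; it is valid on a frame exactly when R is symmetric. Every such R is symmetric, so valid.
(D) Nq → NNq (axiom 4) characterises the transitive frames. Every such R is transitive — valid.
(E) q → Pq is the dual of axiom T, which corresponds to reflexivity. Such an R need not be reflexive — not valid.

A, C, D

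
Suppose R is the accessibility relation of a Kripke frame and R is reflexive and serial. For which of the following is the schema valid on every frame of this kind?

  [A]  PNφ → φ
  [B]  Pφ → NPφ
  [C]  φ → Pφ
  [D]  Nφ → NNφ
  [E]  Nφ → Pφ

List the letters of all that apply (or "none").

C, E

(A) PNφ → φ is the dual of axiom B, which corresponds to symmetry. Such an R need not be symmetric — not valid.
(B) axiom 5: valid iff R is euclidean. Such an R need not be euclidean — not valid.
(C) φ → Pφ (the dual of axiom T) characterises the reflexive frames. Every such R is reflexive — valid.
(D) Nφ → NNφ (axiom 4) characterises the transitive frames. Such an R need not be transitive — not valid.
(E) Nφ → Pφ is axiom D; it is valid on a frame exactly when R is serial. Every such R is serial, so valid.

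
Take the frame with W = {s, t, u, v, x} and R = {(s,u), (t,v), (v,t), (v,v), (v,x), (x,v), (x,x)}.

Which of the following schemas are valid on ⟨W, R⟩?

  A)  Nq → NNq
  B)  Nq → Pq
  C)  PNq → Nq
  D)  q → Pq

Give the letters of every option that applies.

R is not reflexive: not s R s.
R is not transitive: t R v and v R t but not t R t.
R is not euclidean: v R t and v R x but not t R x.
R is not serial: u has no R-successor.
(A) Nq → NNq is axiom 4, which corresponds to transitivity. R is not transitive — not valid.
(B) Nq → Pq is axiom D; it is valid on a frame exactly when R is serial. R is not serial, so not valid.
(C) the dual of axiom 5: valid iff R is euclidean. R is not euclidean — not valid.
(D) q → Pq is the dual of axiom T; it is valid on a frame exactly when R is reflexive. R is not reflexive, so not valid.

none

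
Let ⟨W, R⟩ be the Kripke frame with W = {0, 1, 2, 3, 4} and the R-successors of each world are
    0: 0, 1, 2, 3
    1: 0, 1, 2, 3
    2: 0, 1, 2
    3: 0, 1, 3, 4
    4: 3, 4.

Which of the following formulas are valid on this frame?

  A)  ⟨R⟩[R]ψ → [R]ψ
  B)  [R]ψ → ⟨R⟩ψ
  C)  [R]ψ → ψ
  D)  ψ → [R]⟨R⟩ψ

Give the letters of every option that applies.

R is reflexive: each world relates to itself.
R is symmetric: every R-edge is matched by its reverse.
R is not euclidean: 0 R 2 and 0 R 3 but not 2 R 3.
R is serial: every world has an R-successor.
(A) the dual of axiom 5: valid iff R is euclidean. R is not euclidean — not valid.
(B) [R]ψ → ⟨R⟩ψ is axiom D, which corresponds to seriality. R is serial — valid.
(C) [R]ψ → ψ (axiom T) characterises the reflexive frames. R is reflexive — valid.
(D) ψ → [R]⟨R⟩ψ (axiom B) characterises the symmetric frames. R is symmetric — valid.

B, C, D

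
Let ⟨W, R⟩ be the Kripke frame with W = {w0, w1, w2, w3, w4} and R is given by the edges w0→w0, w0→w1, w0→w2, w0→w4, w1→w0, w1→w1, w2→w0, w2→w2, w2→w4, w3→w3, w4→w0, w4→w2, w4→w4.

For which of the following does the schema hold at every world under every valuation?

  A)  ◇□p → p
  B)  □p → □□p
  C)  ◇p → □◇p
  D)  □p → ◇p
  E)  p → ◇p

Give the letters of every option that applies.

R is reflexive: each world relates to itself.
R is symmetric: every R-edge is matched by its reverse.
R is not transitive: w1 R w0 and w0 R w2 but not w1 R w2.
R is not euclidean: w0 R w1 and w0 R w2 but not w1 R w2.
R is serial: every world has an R-successor.
(A) the dual of axiom B: valid iff R is symmetric. R is symmetric — valid.
(B) □p → □□p is axiom 4, which corresponds to transitivity. R is not transitive — not valid.
(C) ◇p → □◇p is axiom 5, which corresponds to the euclidean property. R is not euclidean — not valid.
(D) axiom D: valid iff R is serial. R is serial — valid.
(E) p → ◇p is the dual of axiom T, which corresponds to reflexivity. R is reflexive — valid.

A, D, E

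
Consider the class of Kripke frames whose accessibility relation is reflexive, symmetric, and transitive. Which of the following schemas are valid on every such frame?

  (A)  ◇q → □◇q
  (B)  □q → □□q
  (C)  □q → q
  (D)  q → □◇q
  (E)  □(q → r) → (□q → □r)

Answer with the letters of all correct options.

A, B, C, D, E

A relation that is reflexive, symmetric, and transitive is also euclidean and serial.
(A) ◇q → □◇q (axiom 5) characterises the euclidean frames. Every such R is euclidean — valid.
(B) axiom 4: valid iff R is transitive. Every such R is transitive — valid.
(C) □q → q (axiom T) characterises the reflexive frames. Every such R is reflexive — valid.
(D) axiom B: valid iff R is symmetric. Every such R is symmetric — valid.
(E) □(q → r) → (□q → □r) is the K axiom; it holds on all frames — valid.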